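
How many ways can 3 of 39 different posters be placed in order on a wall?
P(39,3) = 39!/(39-3)! = 54834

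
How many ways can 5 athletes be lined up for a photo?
5! = 120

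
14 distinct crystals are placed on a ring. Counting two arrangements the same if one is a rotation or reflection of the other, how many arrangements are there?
(14-1)!/2 = 6227020800/2 = 3113510400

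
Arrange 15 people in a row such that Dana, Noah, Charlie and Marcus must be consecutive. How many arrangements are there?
Treat the 4 as one block: (15-4+1)! × 4! = 479001600 × 24 = 11496038400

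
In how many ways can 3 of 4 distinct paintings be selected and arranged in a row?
P(4,3) = 4!/(4-3)! = 24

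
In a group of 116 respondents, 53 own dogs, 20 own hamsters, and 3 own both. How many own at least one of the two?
|A∪B| = |A| + |B| - |A∩B| = 53 + 20 - 3 = 70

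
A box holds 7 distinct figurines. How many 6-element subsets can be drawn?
C(7,6) = 7!/(6!×1!) = 7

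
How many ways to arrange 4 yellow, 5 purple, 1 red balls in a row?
10! / (4! × 5! × 1!) = 1260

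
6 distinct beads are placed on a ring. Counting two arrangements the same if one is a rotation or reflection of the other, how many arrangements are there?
(6-1)!/2 = 120/2 = 60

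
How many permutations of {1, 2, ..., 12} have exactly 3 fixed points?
Choose the 3 fixed points C(12,3) = 220, derange the rest: !9 = Σ_{j=0}^{9} (-1)^j·9!/j! = 362880 - 362880 + 181440 - 60480 + 15120 - 3024 + 504 - 72 + 9 - 1 = 133496. Product = 220 × 133496 = 29369120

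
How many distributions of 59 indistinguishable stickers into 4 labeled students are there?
C(59+4-1, 4-1) = C(62, 3) = 37820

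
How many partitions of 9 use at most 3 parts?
By conjugation, equals partitions of 9 into parts ≤ 3. Let r_j(i) = number of partitions of i into parts ≤ j, for i = 0..9. r_1(i) = 1 for all i; r_j(i) = r_{j-1}(i) + r_j(i-j). Rows j = 2..3: ≤2: 1 1 2 2 3 3 4 4 5 5; ≤3: 1 1 2 3 4 5 7 8 10 12. r_3(9) = 12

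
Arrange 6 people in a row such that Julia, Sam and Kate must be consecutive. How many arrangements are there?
Treat the 3 as one block: (6-3+1)! × 3! = 24 × 6 = 144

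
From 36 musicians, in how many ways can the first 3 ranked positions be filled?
P(36,3) = 36!/(36-3)! = 42840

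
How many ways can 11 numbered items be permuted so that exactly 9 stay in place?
Choose the 9 fixed points C(11,9) = 55, derange the rest: !2 = Σ_{j=0}^{2} (-1)^j·2!/j! = 2 - 2 + 1 = 1. Product = 55 × 1 = 55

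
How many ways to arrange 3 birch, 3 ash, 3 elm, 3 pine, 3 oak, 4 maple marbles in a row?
19! / (3! × 3! × 3! × 3! × 3! × 4!) = 651819168000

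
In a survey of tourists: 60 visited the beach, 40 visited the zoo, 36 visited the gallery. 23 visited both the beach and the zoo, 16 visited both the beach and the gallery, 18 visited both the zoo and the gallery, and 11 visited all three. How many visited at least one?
|A∪B∪C| = 60+40+36-23-16-18+11 = 90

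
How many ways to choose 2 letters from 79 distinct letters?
C(79,2) = 79!/(2!×77!) = 3081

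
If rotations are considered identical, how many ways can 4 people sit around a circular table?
Circular: fix one position, arrange the rest. (4-1)! = 6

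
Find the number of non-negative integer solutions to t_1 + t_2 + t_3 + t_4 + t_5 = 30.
C(30+5-1, 5-1) = C(34, 4) = 46376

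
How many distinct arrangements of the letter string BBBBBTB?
7! / (6! × 1!) = 7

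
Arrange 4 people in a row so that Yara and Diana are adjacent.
Treat as block: (4-1)! × 2! = 6 × 2 = 12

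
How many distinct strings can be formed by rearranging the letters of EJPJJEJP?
8! / (2! × 4! × 2!) = 420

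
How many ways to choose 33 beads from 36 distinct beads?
C(36,33) = 36!/(33!×3!) = 7140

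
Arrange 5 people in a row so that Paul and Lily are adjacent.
Treat as block: (5-1)! × 2! = 24 × 2 = 48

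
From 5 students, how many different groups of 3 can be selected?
C(5,3) = 5!/(3!×2!) = 10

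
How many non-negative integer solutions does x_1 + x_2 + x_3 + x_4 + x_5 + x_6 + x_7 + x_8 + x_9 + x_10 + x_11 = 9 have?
C(9+11-1, 11-1) = C(19, 10) = 92378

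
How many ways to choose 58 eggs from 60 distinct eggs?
C(60,58) = 60!/(58!×2!) = 1770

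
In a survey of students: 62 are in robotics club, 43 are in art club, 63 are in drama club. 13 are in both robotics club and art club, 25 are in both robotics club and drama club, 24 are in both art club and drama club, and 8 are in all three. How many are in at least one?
|A∪B∪C| = 62+43+63-13-25-24+8 = 114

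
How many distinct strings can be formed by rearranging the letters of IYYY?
4! / (1! × 3!) = 4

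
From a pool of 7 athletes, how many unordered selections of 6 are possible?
C(7,6) = 7!/(6!×1!) = 7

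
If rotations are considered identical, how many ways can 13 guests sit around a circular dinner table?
Circular: fix one position, arrange the rest. (13-1)! = 479001600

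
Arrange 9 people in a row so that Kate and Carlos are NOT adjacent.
Total - adjacent = 9! - (9-1)!×2 = 362880 - 80640 = 282240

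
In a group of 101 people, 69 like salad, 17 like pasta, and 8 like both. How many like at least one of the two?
|A∪B| = |A| + |B| - |A∩B| = 69 + 17 - 8 = 78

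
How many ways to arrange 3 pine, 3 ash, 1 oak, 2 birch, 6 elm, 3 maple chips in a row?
18! / (3! × 3! × 1! × 2! × 6! × 3!) = 20583763200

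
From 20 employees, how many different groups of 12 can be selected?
C(20,12) = 20!/(12!×8!) = 125970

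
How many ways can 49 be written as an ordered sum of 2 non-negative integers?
C(49+2-1, 2-1) = C(50, 1) = 50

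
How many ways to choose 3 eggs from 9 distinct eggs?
C(9,3) = 9!/(3!×6!) = 84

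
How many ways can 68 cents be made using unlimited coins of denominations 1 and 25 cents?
Coefficient of x^68 in 1/(1-x^1) · 1/(1-x^25). Use j coins of 25 for j = 0..⌊68/25⌋ = 2, the rest in 1s: 2 + 1 = 3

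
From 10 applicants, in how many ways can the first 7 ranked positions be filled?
P(10,7) = 10!/(10-7)! = 604800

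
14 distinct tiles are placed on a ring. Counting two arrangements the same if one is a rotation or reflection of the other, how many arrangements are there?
(14-1)!/2 = 6227020800/2 = 3113510400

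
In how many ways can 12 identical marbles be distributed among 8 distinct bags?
C(12+8-1, 8-1) = C(19, 7) = 50388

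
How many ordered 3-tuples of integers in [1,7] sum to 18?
Coefficient of x^18 in (x + x² + ... + x^7)^3. By inclusion-exclusion on dice exceeding 7: Σ_j (-1)^j C(3,j)·C(18-1-7j, 2) = C(3,0)·C(17,2) - C(3,1)·C(10,2) + C(3,2)·C(3,2) = 1·136 - 3·45 + 3·3 = 10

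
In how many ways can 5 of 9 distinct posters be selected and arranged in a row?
P(9,5) = 9!/(9-5)! = 15120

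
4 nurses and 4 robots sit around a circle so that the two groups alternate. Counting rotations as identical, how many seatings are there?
Fix one of the nurses: (4-1)! ways for the remaining nurses, × 4! ways for the robots = 6 × 24 = 144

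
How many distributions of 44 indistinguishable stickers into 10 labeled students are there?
C(44+10-1, 10-1) = C(53, 9) = 4431613550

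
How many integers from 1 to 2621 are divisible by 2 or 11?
⌊2621/2⌋ + ⌊2621/11⌋ - ⌊2621/22⌋ = 1310 + 238 - 119 = 1429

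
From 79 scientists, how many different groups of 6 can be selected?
C(79,6) = 79!/(6!×73!) = 277962685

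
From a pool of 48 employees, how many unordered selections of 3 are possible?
C(48,3) = 48!/(3!×45!) = 17296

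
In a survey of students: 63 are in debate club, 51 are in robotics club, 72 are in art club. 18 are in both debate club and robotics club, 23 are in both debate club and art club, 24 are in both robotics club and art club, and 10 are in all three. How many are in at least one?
|A∪B∪C| = 63+51+72-18-23-24+10 = 131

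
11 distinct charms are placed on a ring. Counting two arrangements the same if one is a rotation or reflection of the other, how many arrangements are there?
(11-1)!/2 = 3628800/2 = 1814400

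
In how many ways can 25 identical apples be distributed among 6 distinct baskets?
C(25+6-1, 6-1) = C(30, 5) = 142506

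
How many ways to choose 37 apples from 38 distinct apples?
C(38,37) = 38!/(37!×1!) = 38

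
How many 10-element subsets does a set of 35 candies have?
C(35,10) = 35!/(10!×25!) = 183579396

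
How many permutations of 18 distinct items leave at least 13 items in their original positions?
Exactly j fixed points: C(18,j)·!(18-j); sum over j ≥ 13 (derangement numbers via !m = (m-1)·(!(m-1) + !(m-2)): !0..!5 = 1, 0, 1, 2, 9, 44). Σ_{j=13}^{18} C(18,j)·!(18-j) = C(18,13)·!5 + C(18,14)·!4 + C(18,15)·!3 + C(18,16)·!2 + C(18,17)·!1 + C(18,18)·!0 = 8568·44 + 3060·9 + 816·2 + 153·1 + 18·0 + 1·1 = 406318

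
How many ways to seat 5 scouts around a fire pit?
Circular: fix one position, arrange the rest. (5-1)! = 24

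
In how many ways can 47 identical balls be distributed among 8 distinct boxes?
C(47+8-1, 8-1) = C(54, 7) = 177100560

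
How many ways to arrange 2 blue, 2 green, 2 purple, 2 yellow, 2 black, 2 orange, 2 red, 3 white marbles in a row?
17! / (2! × 2! × 2! × 2! × 2! × 2! × 2! × 3!) = 463134672000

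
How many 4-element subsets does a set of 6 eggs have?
C(6,4) = 6!/(4!×2!) = 15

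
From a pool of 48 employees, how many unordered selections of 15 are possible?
C(48,15) = 48!/(15!×33!) = 1093260079344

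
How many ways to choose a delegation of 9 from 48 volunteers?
C(48,9) = 48!/(9!×39!) = 1677106640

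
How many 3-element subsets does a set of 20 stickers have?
C(20,3) = 20!/(3!×17!) = 1140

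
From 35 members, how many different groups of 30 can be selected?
C(35,30) = 35!/(30!×5!) = 324632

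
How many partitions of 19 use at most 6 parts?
By conjugation, equals partitions of 19 into parts ≤ 6. Let r_j(i) = number of partitions of i into parts ≤ j, for i = 0..19. r_1(i) = 1 for all i; r_j(i) = r_{j-1}(i) + r_j(i-j). Rows j = 2..6: ≤2: 1 1 2 2 3 3 4 4 5 5 6 6 7 7 8 8 9 9 10 10; ≤3: 1 1 2 3 4 5 7 8 10 12 14 16 19 21 24 27 30 33 37 40; ≤4: 1 1 2 3 5 6 9 11 15 18 23 27 34 39 47 54 64 72 84 94; ≤5: 1 1 2 3 5 7 10 13 18 23 30 37 47 57 70 84 101 119 141 164; ≤6: 1 1 2 3 5 7 11 14 20 26 35 44 58 71 90 110 136 163 199 235. r_6(19) = 235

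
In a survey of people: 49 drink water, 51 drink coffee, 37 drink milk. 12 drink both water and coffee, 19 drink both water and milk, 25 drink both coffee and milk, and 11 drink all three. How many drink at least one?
|A∪B∪C| = 49+51+37-12-19-25+11 = 92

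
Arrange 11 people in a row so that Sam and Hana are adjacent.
Treat as block: (11-1)! × 2! = 3628800 × 2 = 7257600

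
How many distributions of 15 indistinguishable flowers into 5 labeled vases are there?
C(15+5-1, 5-1) = C(19, 4) = 3876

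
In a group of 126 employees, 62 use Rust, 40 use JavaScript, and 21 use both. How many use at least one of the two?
|A∪B| = |A| + |B| - |A∩B| = 62 + 40 - 21 = 81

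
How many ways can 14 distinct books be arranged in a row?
14! = 87178291200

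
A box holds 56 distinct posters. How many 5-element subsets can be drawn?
C(56,5) = 56!/(5!×51!) = 3819816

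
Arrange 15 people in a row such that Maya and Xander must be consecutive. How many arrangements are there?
Treat the 2 as one block: (15-2+1)! × 2! = 87178291200 × 2 = 174356582400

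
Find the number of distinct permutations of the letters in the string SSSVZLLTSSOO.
12! / (5! × 2! × 1! × 1! × 1! × 2!) = 997920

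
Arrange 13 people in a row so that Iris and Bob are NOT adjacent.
Total - adjacent = 13! - (13-1)!×2 = 6227020800 - 958003200 = 5269017600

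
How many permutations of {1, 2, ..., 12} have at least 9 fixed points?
Exactly j fixed points: C(12,j)·!(12-j); sum over j ≥ 9 (derangement numbers via !m = (m-1)·(!(m-1) + !(m-2)): !0..!3 = 1, 0, 1, 2). Σ_{j=9}^{12} C(12,j)·!(12-j) = C(12,9)·!3 + C(12,10)·!2 + C(12,11)·!1 + C(12,12)·!0 = 220·2 + 66·1 + 12·0 + 1·1 = 507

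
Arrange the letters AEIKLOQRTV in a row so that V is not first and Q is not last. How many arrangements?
By inclusion-exclusion: 10! - 2×(10-1)! + (10-2)! = 3628800 - 725760 + 40320 = 2943360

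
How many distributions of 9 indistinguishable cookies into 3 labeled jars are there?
C(9+3-1, 3-1) = C(11, 2) = 55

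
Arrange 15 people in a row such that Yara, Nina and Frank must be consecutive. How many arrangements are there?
Treat the 3 as one block: (15-3+1)! × 3! = 6227020800 × 6 = 37362124800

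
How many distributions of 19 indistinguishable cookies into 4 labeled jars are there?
C(19+4-1, 4-1) = C(22, 3) = 1540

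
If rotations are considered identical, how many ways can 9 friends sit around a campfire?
Circular: fix one position, arrange the rest. (9-1)! = 40320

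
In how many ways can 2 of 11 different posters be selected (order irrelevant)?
C(11,2) = 11!/(2!×9!) = 55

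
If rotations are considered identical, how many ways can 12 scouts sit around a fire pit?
Circular: fix one position, arrange the rest. (12-1)! = 39916800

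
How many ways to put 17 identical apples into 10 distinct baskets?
C(17+10-1, 10-1) = C(26, 9) = 3124550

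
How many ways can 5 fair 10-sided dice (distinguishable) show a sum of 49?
Coefficient of x^49 in (x + x² + ... + x^10)^5. By inclusion-exclusion on dice exceeding 10: Σ_j (-1)^j C(5,j)·C(49-1-10j, 4) = C(5,0)·C(48,4) - C(5,1)·C(38,4) + C(5,2)·C(28,4) - C(5,3)·C(18,4) + C(5,4)·C(8,4) = 1·194580 - 5·73815 + 10·20475 - 10·3060 + 5·70 = 5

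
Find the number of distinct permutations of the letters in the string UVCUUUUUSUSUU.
13! / (1! × 9! × 2! × 1!) = 8580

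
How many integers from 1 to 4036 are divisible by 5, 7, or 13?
⌊4036/5⌋+⌊4036/7⌋+⌊4036/13⌋ - ⌊4036/35⌋-⌊4036/65⌋-⌊4036/91⌋ + ⌊4036/455⌋ = 807+576+310 - 115-62-44 + 8 = 1480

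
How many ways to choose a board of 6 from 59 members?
C(59,6) = 59!/(6!×53!) = 45057474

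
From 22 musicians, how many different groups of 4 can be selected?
C(22,4) = 22!/(4!×18!) = 7315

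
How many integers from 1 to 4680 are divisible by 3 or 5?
⌊4680/3⌋ + ⌊4680/5⌋ - ⌊4680/15⌋ = 1560 + 936 - 312 = 2184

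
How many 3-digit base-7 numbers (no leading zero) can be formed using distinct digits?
First digit: 6 choices (nonzero). Then descending: 6 × 6 × 5 = 180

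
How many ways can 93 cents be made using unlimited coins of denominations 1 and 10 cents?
Coefficient of x^93 in 1/(1-x^1) · 1/(1-x^10). Use j coins of 10 for j = 0..⌊93/10⌋ = 9, the rest in 1s: 9 + 1 = 10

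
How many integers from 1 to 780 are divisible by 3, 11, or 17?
⌊780/3⌋+⌊780/11⌋+⌊780/17⌋ - ⌊780/33⌋-⌊780/51⌋-⌊780/187⌋ + ⌊780/561⌋ = 260+70+45 - 23-15-4 + 1 = 334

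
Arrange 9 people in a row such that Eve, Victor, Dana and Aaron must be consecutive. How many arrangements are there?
Treat the 4 as one block: (9-4+1)! × 4! = 720 × 24 = 17280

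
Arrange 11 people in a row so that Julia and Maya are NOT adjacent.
Total - adjacent = 11! - (11-1)!×2 = 39916800 - 7257600 = 32659200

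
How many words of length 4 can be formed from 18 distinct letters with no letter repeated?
P(18,4) = 18!/(18-4)! = 73440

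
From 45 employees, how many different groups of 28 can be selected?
C(45,28) = 45!/(28!×17!) = 1103068603890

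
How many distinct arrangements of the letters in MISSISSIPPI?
11! / (1! × 4! × 4! × 2!) = 34650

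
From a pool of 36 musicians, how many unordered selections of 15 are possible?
C(36,15) = 36!/(15!×21!) = 5567902560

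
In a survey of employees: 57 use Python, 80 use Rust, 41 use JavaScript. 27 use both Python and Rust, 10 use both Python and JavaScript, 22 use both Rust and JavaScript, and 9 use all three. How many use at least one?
|A∪B∪C| = 57+80+41-27-10-22+9 = 128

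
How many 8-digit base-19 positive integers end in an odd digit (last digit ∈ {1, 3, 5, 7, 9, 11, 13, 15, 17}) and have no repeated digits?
Last∈{1,3,5,7,9,11,13,15,17}. Last=0: 0. Last nonzero: 9×17×P(17,6) = 1363340160. Total = 1363340160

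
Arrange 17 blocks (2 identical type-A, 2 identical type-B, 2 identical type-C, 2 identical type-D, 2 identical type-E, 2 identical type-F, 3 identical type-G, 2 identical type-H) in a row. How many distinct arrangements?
17! / (2! × 2! × 2! × 2! × 2! × 2! × 3! × 2!) = 463134672000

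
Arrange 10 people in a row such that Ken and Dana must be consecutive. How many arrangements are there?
Treat the 2 as one block: (10-2+1)! × 2! = 362880 × 2 = 725760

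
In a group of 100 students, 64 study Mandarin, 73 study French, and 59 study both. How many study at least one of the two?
|A∪B| = |A| + |B| - |A∩B| = 64 + 73 - 59 = 78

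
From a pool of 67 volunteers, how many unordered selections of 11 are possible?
C(67,11) = 67!/(11!×56!) = 1285063345176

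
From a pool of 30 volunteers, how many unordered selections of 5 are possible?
C(30,5) = 30!/(5!×25!) = 142506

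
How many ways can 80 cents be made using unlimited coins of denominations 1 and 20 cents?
Coefficient of x^80 in 1/(1-x^1) · 1/(1-x^20). Use j coins of 20 for j = 0..⌊80/20⌋ = 4, the rest in 1s: 4 + 1 = 5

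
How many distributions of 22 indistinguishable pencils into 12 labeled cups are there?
C(22+12-1, 12-1) = C(33, 11) = 193536720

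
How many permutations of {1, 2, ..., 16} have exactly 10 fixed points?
Choose the 10 fixed points C(16,10) = 8008, derange the rest: !6 = Σ_{j=0}^{6} (-1)^j·6!/j! = 720 - 720 + 360 - 120 + 30 - 6 + 1 = 265. Product = 8008 × 265 = 2122120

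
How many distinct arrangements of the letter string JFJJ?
4! / (1! × 3!) = 4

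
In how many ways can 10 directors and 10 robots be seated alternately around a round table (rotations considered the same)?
Fix one of the directors: (10-1)! ways for the remaining directors, × 10! ways for the robots = 362880 × 3628800 = 1316818944000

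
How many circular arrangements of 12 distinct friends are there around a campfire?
Circular: fix one position, arrange the rest. (12-1)! = 39916800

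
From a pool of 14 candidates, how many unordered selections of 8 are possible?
C(14,8) = 14!/(8!×6!) = 3003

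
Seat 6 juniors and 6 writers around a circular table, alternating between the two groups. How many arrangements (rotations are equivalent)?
Fix one of the juniors: (6-1)! ways for the remaining juniors, × 6! ways for the writers = 120 × 720 = 86400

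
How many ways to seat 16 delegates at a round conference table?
Circular: fix one position, arrange the rest. (16-1)! = 1307674368000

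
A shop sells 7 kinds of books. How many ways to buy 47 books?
C(47+7-1, 7-1) = C(53, 6) = 22957480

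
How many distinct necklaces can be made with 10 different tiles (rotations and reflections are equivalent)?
(10-1)!/2 = 362880/2 = 181440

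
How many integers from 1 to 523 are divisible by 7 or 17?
⌊523/7⌋ + ⌊523/17⌋ - ⌊523/119⌋ = 74 + 30 - 4 = 100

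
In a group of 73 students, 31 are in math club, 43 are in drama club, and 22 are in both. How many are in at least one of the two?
|A∪B| = |A| + |B| - |A∩B| = 31 + 43 - 22 = 52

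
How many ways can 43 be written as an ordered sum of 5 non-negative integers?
C(43+5-1, 5-1) = C(47, 4) = 178365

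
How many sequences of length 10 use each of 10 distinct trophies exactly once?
10! = 3628800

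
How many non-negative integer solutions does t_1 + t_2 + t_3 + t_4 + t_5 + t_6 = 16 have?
C(16+6-1, 6-1) = C(21, 5) = 20349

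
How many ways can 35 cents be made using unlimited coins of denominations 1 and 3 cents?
Coefficient of x^35 in 1/(1-x^1) · 1/(1-x^3). Use j coins of 3 for j = 0..⌊35/3⌋ = 11, the rest in 1s: 11 + 1 = 12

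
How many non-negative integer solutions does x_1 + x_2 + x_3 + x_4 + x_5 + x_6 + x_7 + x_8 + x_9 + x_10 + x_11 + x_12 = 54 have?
C(54+12-1, 12-1) = C(65, 11) = 895068996640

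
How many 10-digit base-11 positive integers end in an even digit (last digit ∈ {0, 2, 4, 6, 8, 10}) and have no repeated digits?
Last∈{0,2,4,6,8,10}. Last=0: 3628800. Last nonzero: 5×9×P(9,8) = 16329600. Total = 19958400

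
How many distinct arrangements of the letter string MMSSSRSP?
8! / (1! × 2! × 1! × 4!) = 840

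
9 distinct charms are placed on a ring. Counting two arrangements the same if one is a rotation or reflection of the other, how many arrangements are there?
(9-1)!/2 = 40320/2 = 20160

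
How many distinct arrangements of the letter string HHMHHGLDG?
9! / (4! × 1! × 1! × 2! × 1!) = 7560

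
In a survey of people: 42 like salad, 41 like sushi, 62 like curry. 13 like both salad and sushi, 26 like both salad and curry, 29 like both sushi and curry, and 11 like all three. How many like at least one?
|A∪B∪C| = 42+41+62-13-26-29+11 = 88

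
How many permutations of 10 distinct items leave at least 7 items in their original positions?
Exactly j fixed points: C(10,j)·!(10-j); sum over j ≥ 7 (derangement numbers via !m = (m-1)·(!(m-1) + !(m-2)): !0..!3 = 1, 0, 1, 2). Σ_{j=7}^{10} C(10,j)·!(10-j) = C(10,7)·!3 + C(10,8)·!2 + C(10,9)·!1 + C(10,10)·!0 = 120·2 + 45·1 + 10·0 + 1·1 = 286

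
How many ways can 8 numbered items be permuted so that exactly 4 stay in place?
Choose the 4 fixed points C(8,4) = 70, derange the rest: !4 = Σ_{j=0}^{4} (-1)^j·4!/j! = 24 - 24 + 12 - 4 + 1 = 9. Product = 70 × 9 = 630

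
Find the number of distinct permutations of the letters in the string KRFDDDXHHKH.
11! / (1! × 3! × 2! × 3! × 1! × 1!) = 554400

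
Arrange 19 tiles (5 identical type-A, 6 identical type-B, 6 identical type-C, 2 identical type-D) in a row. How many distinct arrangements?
19! / (5! × 6! × 6! × 2!) = 977728752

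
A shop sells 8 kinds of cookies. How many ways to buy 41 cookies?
C(41+8-1, 8-1) = C(48, 7) = 73629072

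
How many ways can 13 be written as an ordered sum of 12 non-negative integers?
C(13+12-1, 12-1) = C(24, 11) = 2496144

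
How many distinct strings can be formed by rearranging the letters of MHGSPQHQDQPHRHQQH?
17! / (1! × 1! × 5! × 1! × 1! × 2! × 5! × 1!) = 12350257920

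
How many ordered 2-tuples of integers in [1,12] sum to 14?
Coefficient of x^14 in (x + x² + ... + x^12)^2. By inclusion-exclusion on dice exceeding 12: Σ_j (-1)^j C(2,j)·C(14-1-12j, 1) = C(2,0)·C(13,1) - C(2,1)·C(1,1) = 1·13 - 2·1 = 11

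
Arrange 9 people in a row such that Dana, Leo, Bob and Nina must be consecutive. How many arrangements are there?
Treat the 4 as one block: (9-4+1)! × 4! = 720 × 24 = 17280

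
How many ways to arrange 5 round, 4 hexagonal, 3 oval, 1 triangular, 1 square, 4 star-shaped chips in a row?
18! / (5! × 4! × 3! × 1! × 1! × 4!) = 15437822400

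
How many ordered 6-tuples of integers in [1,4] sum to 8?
Coefficient of x^8 in (x + x² + ... + x^4)^6. By inclusion-exclusion on dice exceeding 4: Σ_j (-1)^j C(6,j)·C(8-1-4j, 5) = C(6,0)·C(7,5) = 1·21 = 21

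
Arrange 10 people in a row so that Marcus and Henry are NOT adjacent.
Total - adjacent = 10! - (10-1)!×2 = 3628800 - 725760 = 2903040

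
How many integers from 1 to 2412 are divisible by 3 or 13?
⌊2412/3⌋ + ⌊2412/13⌋ - ⌊2412/39⌋ = 804 + 185 - 61 = 928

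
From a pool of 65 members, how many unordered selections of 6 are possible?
C(65,6) = 65!/(6!×59!) = 82598880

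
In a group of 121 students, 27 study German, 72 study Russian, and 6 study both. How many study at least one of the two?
|A∪B| = |A| + |B| - |A∩B| = 27 + 72 - 6 = 93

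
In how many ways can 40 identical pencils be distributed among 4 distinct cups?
C(40+4-1, 4-1) = C(43, 3) = 12341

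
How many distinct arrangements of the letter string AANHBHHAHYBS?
12! / (4! × 2! × 3! × 1! × 1! × 1!) = 1663200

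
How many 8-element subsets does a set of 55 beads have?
C(55,8) = 55!/(8!×47!) = 1217566350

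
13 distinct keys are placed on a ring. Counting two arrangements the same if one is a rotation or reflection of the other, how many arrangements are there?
(13-1)!/2 = 479001600/2 = 239500800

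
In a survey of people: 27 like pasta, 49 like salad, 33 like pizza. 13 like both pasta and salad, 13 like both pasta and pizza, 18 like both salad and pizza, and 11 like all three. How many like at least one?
|A∪B∪C| = 27+49+33-13-13-18+11 = 76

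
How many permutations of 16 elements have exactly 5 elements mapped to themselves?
Choose the 5 fixed points C(16,5) = 4368, derange the rest: !11 = Σ_{j=0}^{11} (-1)^j·11!/j! = 39916800 - 39916800 + 19958400 - 6652800 + 1663200 - 332640 + 55440 - 7920 + 990 - 110 + 11 - 1 = 14684570. Product = 4368 × 14684570 = 64142201760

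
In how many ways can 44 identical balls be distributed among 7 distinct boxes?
C(44+7-1, 7-1) = C(50, 6) = 15890700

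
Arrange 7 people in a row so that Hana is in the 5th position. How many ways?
Fix one position: (7-1)! = 720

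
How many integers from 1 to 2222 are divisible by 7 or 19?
⌊2222/7⌋ + ⌊2222/19⌋ - ⌊2222/133⌋ = 317 + 116 - 16 = 417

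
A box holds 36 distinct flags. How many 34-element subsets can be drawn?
C(36,34) = 36!/(34!×2!) = 630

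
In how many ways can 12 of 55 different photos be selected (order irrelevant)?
C(55,12) = 55!/(12!×43!) = 438729741450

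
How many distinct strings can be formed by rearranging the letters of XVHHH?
5! / (1! × 3! × 1!) = 20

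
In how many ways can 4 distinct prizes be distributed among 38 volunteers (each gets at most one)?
P(38,4) = 38!/(38-4)! = 1771560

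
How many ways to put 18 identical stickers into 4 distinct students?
C(18+4-1, 4-1) = C(21, 3) = 1330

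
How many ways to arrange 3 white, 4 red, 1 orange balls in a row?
8! / (3! × 4! × 1!) = 280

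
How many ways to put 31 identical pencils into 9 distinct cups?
C(31+9-1, 9-1) = C(39, 8) = 61523748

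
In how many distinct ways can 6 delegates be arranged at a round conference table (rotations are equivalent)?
Circular: fix one position, arrange the rest. (6-1)! = 120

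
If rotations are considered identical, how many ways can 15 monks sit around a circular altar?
Circular: fix one position, arrange the rest. (15-1)! = 87178291200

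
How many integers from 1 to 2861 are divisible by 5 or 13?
⌊2861/5⌋ + ⌊2861/13⌋ - ⌊2861/65⌋ = 572 + 220 - 44 = 748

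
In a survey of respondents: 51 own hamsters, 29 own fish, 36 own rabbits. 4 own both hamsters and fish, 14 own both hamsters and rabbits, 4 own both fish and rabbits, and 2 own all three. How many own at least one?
|A∪B∪C| = 51+29+36-4-14-4+2 = 96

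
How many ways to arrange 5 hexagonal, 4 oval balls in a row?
9! / (5! × 4!) = 126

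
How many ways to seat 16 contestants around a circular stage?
Circular: fix one position, arrange the rest. (16-1)! = 1307674368000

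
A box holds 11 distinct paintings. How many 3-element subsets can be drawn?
C(11,3) = 11!/(3!×8!) = 165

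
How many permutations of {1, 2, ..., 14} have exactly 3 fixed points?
Choose the 3 fixed points C(14,3) = 364, derange the rest: !11 = Σ_{j=0}^{11} (-1)^j·11!/j! = 39916800 - 39916800 + 19958400 - 6652800 + 1663200 - 332640 + 55440 - 7920 + 990 - 110 + 11 - 1 = 14684570. Product = 364 × 14684570 = 5345183480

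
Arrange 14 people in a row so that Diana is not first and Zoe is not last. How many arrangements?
By inclusion-exclusion: 14! - 2×(14-1)! + (14-2)! = 87178291200 - 12454041600 + 479001600 = 75203251200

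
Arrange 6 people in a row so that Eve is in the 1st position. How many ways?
Fix one position: (6-1)! = 120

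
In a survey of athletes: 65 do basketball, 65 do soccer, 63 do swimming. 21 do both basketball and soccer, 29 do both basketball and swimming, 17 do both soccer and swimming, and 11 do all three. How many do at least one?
|A∪B∪C| = 65+65+63-21-29-17+11 = 137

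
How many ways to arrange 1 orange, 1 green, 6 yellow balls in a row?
8! / (1! × 1! × 6!) = 56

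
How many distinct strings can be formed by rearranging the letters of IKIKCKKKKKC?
11! / (7! × 2! × 2!) = 1980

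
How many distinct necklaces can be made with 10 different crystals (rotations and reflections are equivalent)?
(10-1)!/2 = 362880/2 = 181440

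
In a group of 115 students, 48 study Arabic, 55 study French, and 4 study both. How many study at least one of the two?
|A∪B| = |A| + |B| - |A∩B| = 48 + 55 - 4 = 99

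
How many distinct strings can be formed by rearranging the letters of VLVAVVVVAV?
10! / (1! × 7! × 2!) = 360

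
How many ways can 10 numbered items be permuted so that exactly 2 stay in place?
Choose the 2 fixed points C(10,2) = 45, derange the rest: !8 = Σ_{j=0}^{8} (-1)^j·8!/j! = 40320 - 40320 + 20160 - 6720 + 1680 - 336 + 56 - 8 + 1 = 14833. Product = 45 × 14833 = 667485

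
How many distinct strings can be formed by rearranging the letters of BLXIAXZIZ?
9! / (2! × 2! × 2! × 1! × 1! × 1!) = 45360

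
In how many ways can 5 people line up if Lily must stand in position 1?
Fix one position: (5-1)! = 24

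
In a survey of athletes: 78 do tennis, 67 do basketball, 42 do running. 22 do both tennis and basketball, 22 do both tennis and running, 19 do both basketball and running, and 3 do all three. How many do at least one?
|A∪B∪C| = 78+67+42-22-22-19+3 = 127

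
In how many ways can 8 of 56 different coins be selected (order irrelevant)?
C(56,8) = 56!/(8!×48!) = 1420494075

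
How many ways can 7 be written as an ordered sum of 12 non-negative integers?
C(7+12-1, 12-1) = C(18, 11) = 31824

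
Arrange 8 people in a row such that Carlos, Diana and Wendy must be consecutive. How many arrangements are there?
Treat the 3 as one block: (8-3+1)! × 3! = 720 × 6 = 4320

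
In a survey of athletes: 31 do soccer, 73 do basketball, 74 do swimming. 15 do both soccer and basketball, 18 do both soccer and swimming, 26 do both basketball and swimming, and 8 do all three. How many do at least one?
|A∪B∪C| = 31+73+74-15-18-26+8 = 127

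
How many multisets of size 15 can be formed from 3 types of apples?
C(15+3-1, 3-1) = C(17, 2) = 136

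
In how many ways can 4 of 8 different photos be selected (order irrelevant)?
C(8,4) = 8!/(4!×4!) = 70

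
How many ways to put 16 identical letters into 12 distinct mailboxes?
C(16+12-1, 12-1) = C(27, 11) = 13037895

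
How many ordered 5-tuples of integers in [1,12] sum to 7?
Coefficient of x^7 in (x + x² + ... + x^12)^5. By inclusion-exclusion on dice exceeding 12: Σ_j (-1)^j C(5,j)·C(7-1-12j, 4) = C(5,0)·C(6,4) = 1·15 = 15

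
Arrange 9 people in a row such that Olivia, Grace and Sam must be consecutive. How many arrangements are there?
Treat the 3 as one block: (9-3+1)! × 3! = 5040 × 6 = 30240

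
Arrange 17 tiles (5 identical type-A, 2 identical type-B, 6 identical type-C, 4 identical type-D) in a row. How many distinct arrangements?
17! / (5! × 2! × 6! × 4!) = 85765680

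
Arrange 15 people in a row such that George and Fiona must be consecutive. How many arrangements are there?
Treat the 2 as one block: (15-2+1)! × 2! = 87178291200 × 2 = 174356582400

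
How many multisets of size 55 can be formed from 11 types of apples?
C(55+11-1, 11-1) = C(65, 10) = 179013799328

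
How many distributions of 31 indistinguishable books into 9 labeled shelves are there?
C(31+9-1, 9-1) = C(39, 8) = 61523748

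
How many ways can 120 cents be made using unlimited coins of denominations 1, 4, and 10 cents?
Coefficient of x^120 in 1/(1-x^1) · 1/(1-x^4) · 1/(1-x^10). Case on j = number of 10-cent coins (j = 0..12); remainder r = 120 - 10j is made from {1,4} in ⌊r/4⌋+1 ways. r = 120, 110, 100, 90, 80, 70, 60, 50, 40, 30, 20, 10, 0 → 31 + 28 + 26 + 23 + 21 + 18 + 16 + 13 + 11 + 8 + 6 + 3 + 1 = 205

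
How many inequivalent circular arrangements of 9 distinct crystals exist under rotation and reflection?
(9-1)!/2 = 40320/2 = 20160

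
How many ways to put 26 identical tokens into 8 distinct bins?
C(26+8-1, 8-1) = C(33, 7) = 4272048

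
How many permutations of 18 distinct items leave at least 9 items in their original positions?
Exactly j fixed points: C(18,j)·!(18-j); sum over j ≥ 9 (derangement numbers via !m = (m-1)·(!(m-1) + !(m-2)): !0..!9 = 1, 0, 1, 2, 9, 44, 265, 1854, 14833, 133496). Σ_{j=9}^{18} C(18,j)·!(18-j) = C(18,9)·!9 + C(18,10)·!8 + C(18,11)·!7 + C(18,12)·!6 + C(18,13)·!5 + C(18,14)·!4 + C(18,15)·!3 + C(18,16)·!2 + C(18,17)·!1 + C(18,18)·!0 = 48620·133496 + 43758·14833 + 31824·1854 + 18564·265 + 8568·44 + 3060·9 + 816·2 + 153·1 + 18·0 + 1·1 = 7203965408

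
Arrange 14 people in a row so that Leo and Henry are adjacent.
Treat as block: (14-1)! × 2! = 6227020800 × 2 = 12454041600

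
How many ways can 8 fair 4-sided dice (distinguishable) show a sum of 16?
Coefficient of x^16 in (x + x² + ... + x^4)^8. By inclusion-exclusion on dice exceeding 4: Σ_j (-1)^j C(8,j)·C(16-1-4j, 7) = C(8,0)·C(15,7) - C(8,1)·C(11,7) + C(8,2)·C(7,7) = 1·6435 - 8·330 + 28·1 = 3823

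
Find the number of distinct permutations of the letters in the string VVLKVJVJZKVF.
12! / (2! × 1! × 1! × 1! × 2! × 5!) = 997920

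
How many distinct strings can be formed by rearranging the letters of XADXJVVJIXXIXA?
14! / (5! × 2! × 1! × 2! × 2! × 2!) = 45405360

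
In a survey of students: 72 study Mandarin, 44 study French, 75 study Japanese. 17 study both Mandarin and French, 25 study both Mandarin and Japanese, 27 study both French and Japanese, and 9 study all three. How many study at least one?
|A∪B∪C| = 72+44+75-17-25-27+9 = 131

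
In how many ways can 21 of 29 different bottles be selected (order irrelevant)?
C(29,21) = 29!/(21!×8!) = 4292145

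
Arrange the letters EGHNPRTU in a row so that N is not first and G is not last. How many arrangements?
By inclusion-exclusion: 8! - 2×(8-1)! + (8-2)! = 40320 - 10080 + 720 = 30960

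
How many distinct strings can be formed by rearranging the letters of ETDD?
4! / (1! × 1! × 2!) = 12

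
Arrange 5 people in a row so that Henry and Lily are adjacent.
Treat as block: (5-1)! × 2! = 24 × 2 = 48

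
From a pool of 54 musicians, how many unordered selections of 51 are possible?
C(54,51) = 54!/(51!×3!) = 24804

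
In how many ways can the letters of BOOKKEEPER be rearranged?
10! / (1! × 2! × 2! × 3! × 1! × 1!) = 151200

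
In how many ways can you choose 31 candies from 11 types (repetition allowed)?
C(31+11-1, 11-1) = C(41, 10) = 1121099408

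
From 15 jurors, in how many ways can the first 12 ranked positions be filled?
P(15,12) = 15!/(15-12)! = 217945728000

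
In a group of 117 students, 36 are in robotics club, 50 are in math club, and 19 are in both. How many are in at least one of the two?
|A∪B| = |A| + |B| - |A∩B| = 36 + 50 - 19 = 67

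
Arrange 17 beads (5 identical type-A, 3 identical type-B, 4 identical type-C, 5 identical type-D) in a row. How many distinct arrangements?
17! / (5! × 3! × 4! × 5!) = 171531360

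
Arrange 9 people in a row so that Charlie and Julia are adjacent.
Treat as block: (9-1)! × 2! = 40320 × 2 = 80640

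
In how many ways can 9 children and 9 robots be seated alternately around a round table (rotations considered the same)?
Fix one of the children: (9-1)! ways for the remaining children, × 9! ways for the robots = 40320 × 362880 = 14631321600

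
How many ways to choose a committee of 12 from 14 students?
C(14,12) = 14!/(12!×2!) = 91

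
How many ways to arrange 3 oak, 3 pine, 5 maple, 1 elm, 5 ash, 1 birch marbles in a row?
18! / (3! × 3! × 5! × 1! × 5! × 1!) = 12350257920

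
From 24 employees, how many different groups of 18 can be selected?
C(24,18) = 24!/(18!×6!) = 134596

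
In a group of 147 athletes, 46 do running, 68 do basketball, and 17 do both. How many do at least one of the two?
|A∪B| = |A| + |B| - |A∩B| = 46 + 68 - 17 = 97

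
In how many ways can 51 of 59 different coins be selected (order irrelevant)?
C(59,51) = 59!/(51!×8!) = 2217471399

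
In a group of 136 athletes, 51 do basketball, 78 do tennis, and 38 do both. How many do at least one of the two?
|A∪B| = |A| + |B| - |A∩B| = 51 + 78 - 38 = 91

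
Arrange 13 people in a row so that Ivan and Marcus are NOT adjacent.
Total - adjacent = 13! - (13-1)!×2 = 6227020800 - 958003200 = 5269017600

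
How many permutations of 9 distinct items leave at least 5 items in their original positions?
Exactly j fixed points: C(9,j)·!(9-j); sum over j ≥ 5 (derangement numbers via !m = (m-1)·(!(m-1) + !(m-2)): !0..!4 = 1, 0, 1, 2, 9). Σ_{j=5}^{9} C(9,j)·!(9-j) = C(9,5)·!4 + C(9,6)·!3 + C(9,7)·!2 + C(9,8)·!1 + C(9,9)·!0 = 126·9 + 84·2 + 36·1 + 9·0 + 1·1 = 1339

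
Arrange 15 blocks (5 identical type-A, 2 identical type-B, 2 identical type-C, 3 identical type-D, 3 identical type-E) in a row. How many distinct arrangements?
15! / (5! × 2! × 2! × 3! × 3!) = 75675600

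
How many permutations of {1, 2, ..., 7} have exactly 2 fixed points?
Choose the 2 fixed points C(7,2) = 21, derange the rest: !5 = Σ_{j=0}^{5} (-1)^j·5!/j! = 120 - 120 + 60 - 20 + 5 - 1 = 44. Product = 21 × 44 = 924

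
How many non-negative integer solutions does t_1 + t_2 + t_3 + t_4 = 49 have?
C(49+4-1, 4-1) = C(52, 3) = 22100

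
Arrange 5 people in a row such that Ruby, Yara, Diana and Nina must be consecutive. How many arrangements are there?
Treat the 4 as one block: (5-4+1)! × 4! = 2 × 24 = 48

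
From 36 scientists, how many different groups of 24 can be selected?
C(36,24) = 36!/(24!×12!) = 1251677700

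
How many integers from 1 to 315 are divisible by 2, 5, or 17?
⌊315/2⌋+⌊315/5⌋+⌊315/17⌋ - ⌊315/10⌋-⌊315/34⌋-⌊315/85⌋ + ⌊315/170⌋ = 157+63+18 - 31-9-3 + 1 = 196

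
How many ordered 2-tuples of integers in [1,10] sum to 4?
Coefficient of x^4 in (x + x² + ... + x^10)^2. By inclusion-exclusion on dice exceeding 10: Σ_j (-1)^j C(2,j)·C(4-1-10j, 1) = C(2,0)·C(3,1) = 1·3 = 3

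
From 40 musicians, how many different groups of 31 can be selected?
C(40,31) = 40!/(31!×9!) = 273438880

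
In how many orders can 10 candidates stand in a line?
10! = 3628800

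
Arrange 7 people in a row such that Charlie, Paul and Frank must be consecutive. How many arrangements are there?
Treat the 3 as one block: (7-3+1)! × 3! = 120 × 6 = 720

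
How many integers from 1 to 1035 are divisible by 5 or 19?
⌊1035/5⌋ + ⌊1035/19⌋ - ⌊1035/95⌋ = 207 + 54 - 10 = 251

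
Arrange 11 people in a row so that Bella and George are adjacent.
Treat as block: (11-1)! × 2! = 3628800 × 2 = 7257600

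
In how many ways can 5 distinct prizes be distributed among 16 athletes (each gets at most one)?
P(16,5) = 16!/(16-5)! = 524160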